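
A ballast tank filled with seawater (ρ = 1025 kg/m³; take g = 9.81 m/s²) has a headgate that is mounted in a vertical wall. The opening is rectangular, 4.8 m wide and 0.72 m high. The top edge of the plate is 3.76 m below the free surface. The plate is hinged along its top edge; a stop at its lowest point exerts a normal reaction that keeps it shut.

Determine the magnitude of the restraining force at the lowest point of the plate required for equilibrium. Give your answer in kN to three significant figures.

P ≈ 73.7 kN

γ = ρg = 1025 × 9.81 / 1000 = 10.05525 kN/m³.
The centroid lies 0.72/2 = 0.36 m below the top edge, so the centroid depth is h_c = 3.76 + 0.36 = 4.12 m.
A = 4.8 × 0.72 = 3.456 m².
Resultant F = γ·h_c·A = 10.05525 × 4.12 × 3.456 = 143.174 kN.
I_c = b·h³/12 = 4.8 × 0.72³/12 = 0.149299 m⁴.
Centre of pressure: y_p = y_c + I_c/(y_c·A) = 4.12 + 0.149299/(4.12 × 3.456) = 4.12 + 0.0104854 = 4.13049 m along the plane.
The resultant acts 0.36 + 0.0104854 = 0.370485 m (along the plate) below the hinge at the top edge, so the moment about the hinge is M = F × 0.370485 = 143.174 × 0.370485 = 53.0438 kN·m.
A normal force at the bottom, 0.72 m from the hinge, must supply this moment: P = 53.0438/0.72 = 73.6719 kN.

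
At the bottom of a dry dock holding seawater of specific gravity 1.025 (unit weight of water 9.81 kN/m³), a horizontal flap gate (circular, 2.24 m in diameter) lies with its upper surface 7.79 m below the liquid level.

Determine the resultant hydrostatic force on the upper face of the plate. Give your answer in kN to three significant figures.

γ = 1.025 × 9.81 = 10.05525 kN/m³.
The plate is horizontal, so pressure is uniform at p = γ·h = 10.05525 × 7.79 = 78.3304 kN/m².
A = π(1.12)² = 3.94081 m².
F = p·A = 78.3304 × 3.94081 = 308.685 kN.

F ≈ 309 kN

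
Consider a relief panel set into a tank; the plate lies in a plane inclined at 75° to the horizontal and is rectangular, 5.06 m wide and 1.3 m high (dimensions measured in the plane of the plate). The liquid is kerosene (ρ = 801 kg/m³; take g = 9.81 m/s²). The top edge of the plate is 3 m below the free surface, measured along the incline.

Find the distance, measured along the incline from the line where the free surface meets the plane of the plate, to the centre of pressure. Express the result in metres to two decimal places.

γ = ρg = 801 × 9.81 / 1000 = 7.85781 kN/m³.
Let θ = 75° be the plate's angle to the horizontal; measure y along the incline from where the plane meets the free surface. Vertical depth h = y·sinθ with sinθ = 0.965926.
The centroid lies 1.3/2 = 0.65 m below the top edge, so y_c = 3 + 0.65 = 3.65 m and h_c = 3.65 × 0.965926 = 3.52563 m.
A = 5.06 × 1.3 = 6.578 m².
Resultant F = γ·h_c·A = 7.85781 × 3.52563 × 6.578 = 182.235 kN.
I_c = b·h³/12 = 5.06 × 1.3³/12 = 0.926402 m⁴.
Centre of pressure: y_p = y_c + I_c/(y_c·A) = 3.65 + 0.926402/(3.65 × 6.578) = 3.65 + 0.0385845 = 3.68858 m along the plane.

y_p = 3.69 m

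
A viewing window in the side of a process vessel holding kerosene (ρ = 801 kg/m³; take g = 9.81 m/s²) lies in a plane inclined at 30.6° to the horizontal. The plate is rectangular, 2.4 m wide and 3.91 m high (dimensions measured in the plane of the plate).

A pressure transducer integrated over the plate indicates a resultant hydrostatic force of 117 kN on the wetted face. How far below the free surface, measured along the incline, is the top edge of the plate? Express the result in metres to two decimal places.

y_top ≈ 1.16 m

γ = ρg = 801 × 9.81 / 1000 = 7.85781 kN/m³.
A = 2.4 × 3.91 = 9.384 m².
From F = γ·h_c·A, the centroid depth is h_c = 117/(7.85781 × 9.384) = 1.58671 m.
Let θ = 30.6° be the plate's angle to the horizontal; measure y along the incline from where the plane meets the free surface. Vertical depth h = y·sinθ with sinθ = 0.509041.
Along the incline, y_c = h_c/sinθ = 1.58671/0.509041 = 3.11706 m.
The centroid lies 3.91/2 = 1.955 m below the top edge, so the top edge sits at y_top = 3.11706 − 1.955 = 1.16206 m along the incline.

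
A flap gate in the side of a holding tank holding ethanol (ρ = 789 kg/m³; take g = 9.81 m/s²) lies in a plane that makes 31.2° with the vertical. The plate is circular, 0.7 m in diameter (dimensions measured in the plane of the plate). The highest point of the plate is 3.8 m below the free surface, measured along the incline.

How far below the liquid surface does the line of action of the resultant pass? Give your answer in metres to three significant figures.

h_p = 3.56 m

γ = ρg = 789 × 9.81 / 1000 = 7.74009 kN/m³.
The plate makes 31.2° with the vertical, i.e. θ = 90° − 31.2° = 58.8° to the horizontal. Measuring y along the incline from the free-surface line, vertical depth h = y·sinθ with sinθ = 0.855364.
The centroid is at the centre, 0.35 m below the top of the plate, so y_c = 3.8 + 0.35 = 4.15 m and h_c = 4.15 × 0.855364 = 3.54976 m.
A = π(0.35)² = 0.384845 m².
Resultant F = γ·h_c·A = 7.74009 × 3.54976 × 0.384845 = 10.5738 kN.
I_c = πr⁴/4 = π × 0.35⁴/4 = 0.0117859 m⁴.
Centre of pressure: y_p = y_c + I_c/(y_c·A) = 4.15 + 0.0117859/(4.15 × 0.384845) = 4.15 + 0.00737953 = 4.15738 m along the plane.
Vertically, h_p = y_p·sinθ = 4.15738 × 0.855364 = 3.55607 m.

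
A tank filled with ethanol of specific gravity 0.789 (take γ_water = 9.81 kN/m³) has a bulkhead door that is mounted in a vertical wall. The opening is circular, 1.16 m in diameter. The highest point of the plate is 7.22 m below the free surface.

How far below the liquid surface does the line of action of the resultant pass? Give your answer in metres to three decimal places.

h_p = 7.811 m

γ = 0.789 × 9.81 = 7.74009 kN/m³.
The centroid is at the centre, 0.58 m below the top of the plate, so the centroid depth is h_c = 7.22 + 0.58 = 7.8 m.
A = π(0.58)² = 1.05683 m².
Resultant F = γ·h_c·A = 7.74009 × 7.8 × 1.05683 = 63.8037 kN.
I_c = πr⁴/4 = π × 0.58⁴/4 = 0.0888796 m⁴.
Centre of pressure: y_p = y_c + I_c/(y_c·A) = 7.8 + 0.0888796/(7.8 × 1.05683) = 7.8 + 0.0107821 = 7.81078 m along the plane.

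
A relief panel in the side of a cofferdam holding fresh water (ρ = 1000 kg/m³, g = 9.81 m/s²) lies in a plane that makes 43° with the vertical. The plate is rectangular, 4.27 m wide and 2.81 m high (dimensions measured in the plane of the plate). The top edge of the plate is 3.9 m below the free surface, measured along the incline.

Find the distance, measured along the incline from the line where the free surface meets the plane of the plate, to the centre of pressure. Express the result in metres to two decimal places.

γ = ρg = 1000 × 9.81 = 9810 N/m³ = 9.81 kN/m³.
The plate makes 43° with the vertical, i.e. θ = 90° − 43° = 47° to the horizontal. Measuring y along the incline from the free-surface line, vertical depth h = y·sinθ with sinθ = 0.731354.
The centroid lies 2.81/2 = 1.405 m below the top edge, so y_c = 3.9 + 1.405 = 5.305 m and h_c = 5.305 × 0.731354 = 3.87983 m.
A = 4.27 × 2.81 = 11.9987 m².
Resultant F = γ·h_c·A = 9.81 × 3.87983 × 11.9987 = 456.684 kN.
I_c = b·h³/12 = 4.27 × 2.81³/12 = 7.89524 m⁴.
Centre of pressure: y_p = y_c + I_c/(y_c·A) = 5.305 + 7.89524/(5.305 × 11.9987) = 5.305 + 0.124035 = 5.42903 m along the plane.

y_p = 5.43 m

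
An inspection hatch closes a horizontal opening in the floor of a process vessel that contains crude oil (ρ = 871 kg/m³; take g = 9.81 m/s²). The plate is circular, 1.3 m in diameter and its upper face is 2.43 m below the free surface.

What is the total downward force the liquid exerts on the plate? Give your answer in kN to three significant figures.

γ = ρg = 871 × 9.81 / 1000 = 8.54451 kN/m³.
The plate is horizontal, so pressure is uniform at p = γ·h = 8.54451 × 2.43 = 20.7632 kN/m².
A = π(0.65)² = 1.32732 m².
F = p·A = 20.7632 × 1.32732 = 27.5594 kN.

F ≈ 27.6 kN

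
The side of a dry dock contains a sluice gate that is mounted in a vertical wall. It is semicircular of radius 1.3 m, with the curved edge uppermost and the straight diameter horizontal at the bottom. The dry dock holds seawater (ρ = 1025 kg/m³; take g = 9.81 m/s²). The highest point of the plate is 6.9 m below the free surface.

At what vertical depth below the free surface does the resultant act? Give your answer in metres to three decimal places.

γ = ρg = 1025 × 9.81 / 1000 = 10.05525 kN/m³.
The centroid lies 4r/(3π) = 0.551737 m above the diameter, so r − 4r/(3π) = 1.3 − 0.551737 = 0.748263 m below the topmost point, so the centroid depth is h_c = 6.9 + 0.748263 = 7.64826 m.
A = πr²/2 = π × 1.3²/2 = 2.65465 m².
Resultant F = γ·h_c·A = 10.05525 × 7.64826 × 2.65465 = 204.156 kN.
I_c = (π/8 − 8/(9π))·r⁴ = 0.109757 × 1.3⁴ = 0.313477 m⁴.
Centre of pressure: y_p = y_c + I_c/(y_c·A) = 7.64826 + 0.313477/(7.64826 × 2.65465) = 7.64826 + 0.0154396 = 7.6637 m along the plane.

h_p = 7.664 m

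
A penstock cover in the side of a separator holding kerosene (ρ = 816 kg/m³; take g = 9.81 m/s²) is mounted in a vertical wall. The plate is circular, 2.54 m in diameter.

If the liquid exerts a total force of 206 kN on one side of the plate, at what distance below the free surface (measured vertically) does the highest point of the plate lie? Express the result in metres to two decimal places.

γ = ρg = 816 × 9.81 / 1000 = 8.00496 kN/m³.
A = π(1.27)² = 5.06707 m².
From F = γ·h_c·A, the centroid depth is h_c = 206/(8.00496 × 5.06707) = 5.07868 m.
The centroid is at the centre, 1.27 m below the top of the plate, so the highest point sits at h_top = 5.07868 − 1.27 = 3.80868 m below the surface.

d_top ≈ 3.81 m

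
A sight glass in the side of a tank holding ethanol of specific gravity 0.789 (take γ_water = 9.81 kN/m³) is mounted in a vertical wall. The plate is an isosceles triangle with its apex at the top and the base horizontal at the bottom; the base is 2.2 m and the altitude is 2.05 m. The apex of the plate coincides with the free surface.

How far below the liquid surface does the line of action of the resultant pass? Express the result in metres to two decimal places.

γ = 0.789 × 9.81 = 7.74009 kN/m³.
With the apex up, the centroid sits 2h/3 = 2 × 2.05/3 = 1.36667 m below the apex, so the centroid depth is h_c = 1.36667 m.
A = ½ × 2.2 × 2.05 = 2.255 m².
Resultant F = γ·h_c·A = 7.74009 × 1.36667 × 2.255 = 23.8537 kN.
I_c = b·h³/36 = 2.2 × 2.05³/36 = 0.52648 m⁴.
Centre of pressure: y_p = y_c + I_c/(y_c·A) = 1.36667 + 0.52648/(1.36667 × 2.255) = 1.36667 + 0.170833 = 1.5375 m along the plane.

h_p = 1.54 m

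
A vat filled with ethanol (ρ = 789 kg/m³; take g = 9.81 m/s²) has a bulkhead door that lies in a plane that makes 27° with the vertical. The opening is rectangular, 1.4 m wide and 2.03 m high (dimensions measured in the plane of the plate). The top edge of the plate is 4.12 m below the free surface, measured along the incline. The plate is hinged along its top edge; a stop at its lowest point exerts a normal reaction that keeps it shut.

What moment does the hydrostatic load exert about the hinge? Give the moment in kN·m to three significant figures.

M ≈ 109 kN·m

γ = ρg = 789 × 9.81 / 1000 = 7.74009 kN/m³.
The plate makes 27° with the vertical, i.e. θ = 90° − 27° = 63° to the horizontal. Measuring y along the incline from the free-surface line, vertical depth h = y·sinθ with sinθ = 0.891007.
The centroid lies 2.03/2 = 1.015 m below the top edge, so y_c = 4.12 + 1.015 = 5.135 m and h_c = 5.135 × 0.891007 = 4.57532 m.
A = 1.4 × 2.03 = 2.842 m².
Resultant F = γ·h_c·A = 7.74009 × 4.57532 × 2.842 = 100.645 kN.
I_c = b·h³/12 = 1.4 × 2.03³/12 = 0.975966 m⁴.
Centre of pressure: y_p = y_c + I_c/(y_c·A) = 5.135 + 0.975966/(5.135 × 2.842) = 5.135 + 0.066876 = 5.20188 m along the plane.
The resultant acts 1.015 + 0.066876 = 1.08188 m (along the plate) below the hinge at the top edge, so the moment about the hinge is M = F × 1.08188 = 100.645 × 1.08188 = 108.886 kN·m.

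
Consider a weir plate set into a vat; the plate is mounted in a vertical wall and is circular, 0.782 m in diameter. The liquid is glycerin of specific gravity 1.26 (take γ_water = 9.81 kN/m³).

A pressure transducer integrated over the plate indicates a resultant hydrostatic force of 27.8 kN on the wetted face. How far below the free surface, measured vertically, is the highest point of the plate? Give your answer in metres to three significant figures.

γ = 1.26 × 9.81 = 12.3606 kN/m³.
A = π(0.391)² = 0.48029 m².
From F = γ·h_c·A, the centroid depth is h_c = 27.8/(12.3606 × 0.48029) = 4.68276 m.
The centroid is at the centre, 0.391 m below the top of the plate, so the highest point sits at h_top = 4.68276 − 0.391 = 4.29176 m below the surface.

d_top ≈ 4.29 m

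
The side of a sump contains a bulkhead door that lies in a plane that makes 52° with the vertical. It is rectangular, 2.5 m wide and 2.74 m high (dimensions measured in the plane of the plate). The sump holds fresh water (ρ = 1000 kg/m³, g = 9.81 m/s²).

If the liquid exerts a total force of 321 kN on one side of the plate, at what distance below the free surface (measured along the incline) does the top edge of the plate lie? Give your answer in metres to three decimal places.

y_top ≈ 6.389 m

γ = ρg = 1000 × 9.81 = 9810 N/m³ = 9.81 kN/m³.
A = 2.5 × 2.74 = 6.85 m².
From F = γ·h_c·A, the centroid depth is h_c = 321/(9.81 × 6.85) = 4.77689 m.
The plate makes 52° with the vertical, i.e. θ = 90° − 52° = 38° to the horizontal. Measuring y along the incline from the free-surface line, vertical depth h = y·sinθ with sinθ = 0.615661.
Along the incline, y_c = h_c/sinθ = 4.77689/0.615661 = 7.75896 m.
The centroid lies 2.74/2 = 1.37 m below the top edge, so the top edge sits at y_top = 7.75896 − 1.37 = 6.38896 m along the incline.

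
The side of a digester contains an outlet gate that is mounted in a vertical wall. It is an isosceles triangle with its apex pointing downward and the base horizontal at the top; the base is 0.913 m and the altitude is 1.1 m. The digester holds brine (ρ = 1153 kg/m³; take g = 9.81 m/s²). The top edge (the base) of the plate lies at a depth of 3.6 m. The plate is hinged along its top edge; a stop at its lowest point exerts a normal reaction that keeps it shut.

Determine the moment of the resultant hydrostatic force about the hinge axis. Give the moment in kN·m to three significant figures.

γ = ρg = 1153 × 9.81 / 1000 = 11.31093 kN/m³.
With the apex down, the centroid sits h/3 = 1.1/3 = 0.366667 m below the base (the top edge), so the centroid depth is h_c = 3.6 + 0.366667 = 3.96667 m.
A = ½ × 0.913 × 1.1 = 0.50215 m².
Resultant F = γ·h_c·A = 11.31093 × 3.96667 × 0.50215 = 22.5298 kN.
I_c = b·h³/36 = 0.913 × 1.1³/36 = 0.0337556 m⁴.
Centre of pressure: y_p = y_c + I_c/(y_c·A) = 3.96667 + 0.0337556/(3.96667 × 0.50215) = 3.96667 + 0.0169467 = 3.98362 m along the plane.
The resultant acts 0.366667 + 0.0169467 = 0.383614 m (along the plate) below the hinge at the top edge, so the moment about the hinge is M = F × 0.383614 = 22.5298 × 0.383614 = 8.64275 kN·m.

M ≈ 8.64 kN·m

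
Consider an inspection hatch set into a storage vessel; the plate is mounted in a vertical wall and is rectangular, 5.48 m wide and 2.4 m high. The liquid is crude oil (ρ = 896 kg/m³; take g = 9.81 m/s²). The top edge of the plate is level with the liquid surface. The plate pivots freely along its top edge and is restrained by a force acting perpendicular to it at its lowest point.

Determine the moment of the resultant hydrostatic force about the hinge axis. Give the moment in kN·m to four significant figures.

γ = ρg = 896 × 9.81 / 1000 = 8.78976 kN/m³.
The centroid lies 2.4/2 = 1.2 m below the top edge, so the centroid depth is h_c = 1.2 m.
A = 5.48 × 2.4 = 13.152 m².
Resultant F = γ·h_c·A = 8.78976 × 1.2 × 13.152 = 138.724 kN.
I_c = b·h³/12 = 5.48 × 2.4³/12 = 6.31296 m⁴.
Centre of pressure: y_p = y_c + I_c/(y_c·A) = 1.2 + 6.31296/(1.2 × 13.152) = 1.2 + 0.4 = 1.6 m along the plane.
The resultant acts 1.2 + 0.4 = 1.6 m (along the plate) below the hinge at the top edge, so the moment about the hinge is M = F × 1.6 = 138.724 × 1.6 = 221.958 kN·m.

M ≈ 222.0 kN·m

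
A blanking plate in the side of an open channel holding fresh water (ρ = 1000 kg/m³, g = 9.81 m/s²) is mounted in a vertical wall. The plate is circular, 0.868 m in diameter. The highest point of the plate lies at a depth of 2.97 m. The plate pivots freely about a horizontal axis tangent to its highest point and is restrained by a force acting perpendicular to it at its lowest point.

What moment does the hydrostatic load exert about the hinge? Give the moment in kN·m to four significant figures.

γ = ρg = 1000 × 9.81 = 9810 N/m³ = 9.81 kN/m³.
The centroid is at the centre, 0.434 m below the top of the plate, so the centroid depth is h_c = 2.97 + 0.434 = 3.404 m.
A = π(0.434)² = 0.591738 m².
Resultant F = γ·h_c·A = 9.81 × 3.404 × 0.591738 = 19.76 kN.
I_c = πr⁴/4 = π × 0.434⁴/4 = 0.0278643 m⁴.
Centre of pressure: y_p = y_c + I_c/(y_c·A) = 3.404 + 0.0278643/(3.404 × 0.591738) = 3.404 + 0.0138334 = 3.41783 m along the plane.
The resultant acts 0.434 + 0.0138334 = 0.447833 m (along the plate) below the hinge at the top edge, so the moment about the hinge is M = F × 0.447833 = 19.76 × 0.447833 = 8.84918 kN·m.

M ≈ 8.849 kN·m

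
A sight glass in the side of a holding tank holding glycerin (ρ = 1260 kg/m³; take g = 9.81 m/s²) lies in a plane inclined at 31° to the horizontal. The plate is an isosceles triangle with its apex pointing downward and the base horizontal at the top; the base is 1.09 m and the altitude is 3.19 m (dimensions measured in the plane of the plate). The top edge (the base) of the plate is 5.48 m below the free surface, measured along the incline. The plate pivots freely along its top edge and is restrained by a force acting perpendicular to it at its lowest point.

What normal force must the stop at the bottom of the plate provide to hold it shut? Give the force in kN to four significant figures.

γ = ρg = 1260 × 9.81 / 1000 = 12.3606 kN/m³.
Let θ = 31° be the plate's angle to the horizontal; measure y along the incline from where the plane meets the free surface. Vertical depth h = y·sinθ with sinθ = 0.515038.
With the apex down, the centroid sits h/3 = 3.19/3 = 1.06333 m below the base (the top edge), so y_c = 5.48 + 1.06333 = 6.54333 m and h_c = 6.54333 × 0.515038 = 3.37006 m.
A = ½ × 1.09 × 3.19 = 1.73855 m².
Resultant F = γ·h_c·A = 12.3606 × 3.37006 × 1.73855 = 72.421 kN.
I_c = b·h³/36 = 1.09 × 3.19³/36 = 0.98287 m⁴.
Centre of pressure: y_p = y_c + I_c/(y_c·A) = 6.54333 + 0.98287/(6.54333 × 1.73855) = 6.54333 + 0.0863993 = 6.62973 m along the plane.
The resultant acts 1.06333 + 0.0863993 = 1.14973 m (along the plate) below the hinge at the top edge, so the moment about the hinge is M = F × 1.14973 = 72.421 × 1.14973 = 83.2646 kN·m.
A normal force at the bottom, 3.19 m from the hinge, must supply this moment: P = 83.2646/3.19 = 26.1018 kN.

P ≈ 26.10 kN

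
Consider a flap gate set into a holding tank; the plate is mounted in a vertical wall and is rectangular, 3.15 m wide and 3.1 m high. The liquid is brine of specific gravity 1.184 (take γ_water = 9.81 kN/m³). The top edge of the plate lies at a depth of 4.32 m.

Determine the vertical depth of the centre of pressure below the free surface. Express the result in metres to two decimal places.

γ = 1.184 × 9.81 = 11.61504 kN/m³.
The centroid lies 3.1/2 = 1.55 m below the top edge, so the centroid depth is h_c = 4.32 + 1.55 = 5.87 m.
A = 3.15 × 3.1 = 9.765 m².
Resultant F = γ·h_c·A = 11.61504 × 5.87 × 9.765 = 665.78 kN.
I_c = b·h³/12 = 3.15 × 3.1³/12 = 7.82014 m⁴.
Centre of pressure: y_p = y_c + I_c/(y_c·A) = 5.87 + 7.82014/(5.87 × 9.765) = 5.87 + 0.136428 = 6.00643 m along the plane.

h_p = 6.01 m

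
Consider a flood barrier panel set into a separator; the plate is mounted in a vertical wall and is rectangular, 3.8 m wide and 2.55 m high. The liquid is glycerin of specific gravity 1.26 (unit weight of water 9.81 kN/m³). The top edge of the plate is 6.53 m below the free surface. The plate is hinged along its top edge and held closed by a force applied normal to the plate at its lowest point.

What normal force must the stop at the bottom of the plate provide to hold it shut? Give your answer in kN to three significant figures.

γ = 1.26 × 9.81 = 12.3606 kN/m³.
The centroid lies 2.55/2 = 1.275 m below the top edge, so the centroid depth is h_c = 6.53 + 1.275 = 7.805 m.
A = 3.8 × 2.55 = 9.69 m².
Resultant F = γ·h_c·A = 12.3606 × 7.805 × 9.69 = 934.838 kN.
I_c = b·h³/12 = 3.8 × 2.55³/12 = 5.25077 m⁴.
Centre of pressure: y_p = y_c + I_c/(y_c·A) = 7.805 + 5.25077/(7.805 × 9.69) = 7.805 + 0.0694267 = 7.87443 m along the plane.
The resultant acts 1.275 + 0.0694267 = 1.34443 m (along the plate) below the hinge at the top edge, so the moment about the hinge is M = F × 1.34443 = 934.838 × 1.34443 = 1256.82 kN·m.
A normal force at the bottom, 2.55 m from the hinge, must supply this moment: P = 1256.82/2.55 = 492.871 kN.

P ≈ 493 kN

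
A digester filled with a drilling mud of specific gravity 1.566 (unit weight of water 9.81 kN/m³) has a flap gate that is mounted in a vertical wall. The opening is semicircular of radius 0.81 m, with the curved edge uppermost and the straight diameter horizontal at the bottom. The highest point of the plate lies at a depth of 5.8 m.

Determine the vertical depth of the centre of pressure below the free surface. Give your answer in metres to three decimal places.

h_p = 6.274 m

γ = 1.566 × 9.81 = 15.36246 kN/m³.
The centroid lies 4r/(3π) = 0.343775 m above the diameter, so r − 4r/(3π) = 0.81 − 0.343775 = 0.466225 m below the topmost point, so the centroid depth is h_c = 5.8 + 0.466225 = 6.26622 m.
A = πr²/2 = π × 0.81²/2 = 1.0306 m².
Resultant F = γ·h_c·A = 15.36246 × 6.26622 × 1.0306 = 99.2102 kN.
I_c = (π/8 − 8/(9π))·r⁴ = 0.109757 × 0.81⁴ = 0.0472468 m⁴.
Centre of pressure: y_p = y_c + I_c/(y_c·A) = 6.26622 + 0.0472468/(6.26622 × 1.0306) = 6.26622 + 0.00731605 = 6.27354 m along the plane.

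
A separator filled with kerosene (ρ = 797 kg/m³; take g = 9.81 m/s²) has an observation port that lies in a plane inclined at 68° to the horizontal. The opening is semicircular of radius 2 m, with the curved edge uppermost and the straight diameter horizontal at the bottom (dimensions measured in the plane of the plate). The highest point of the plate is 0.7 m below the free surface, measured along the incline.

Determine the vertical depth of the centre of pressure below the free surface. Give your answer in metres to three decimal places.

h_p = 1.856 m

γ = ρg = 797 × 9.81 / 1000 = 7.81857 kN/m³.
Let θ = 68° be the plate's angle to the horizontal; measure y along the incline from where the plane meets the free surface. Vertical depth h = y·sinθ with sinθ = 0.927184.
The centroid lies 4r/(3π) = 0.848826 m above the diameter, so r − 4r/(3π) = 2 − 0.848826 = 1.15117 m below the topmost point, so y_c = 0.7 + 1.15117 = 1.85117 m and h_c = 1.85117 × 0.927184 = 1.71638 m.
A = πr²/2 = π × 2²/2 = 6.28319 m².
Resultant F = γ·h_c·A = 7.81857 × 1.71638 × 6.28319 = 84.3181 kN.
I_c = (π/8 − 8/(9π))·r⁴ = 0.109757 × 2⁴ = 1.75611 m⁴.
Centre of pressure: y_p = y_c + I_c/(y_c·A) = 1.85117 + 1.75611/(1.85117 × 6.28319) = 1.85117 + 0.150982 = 2.00215 m along the plane.
Vertically, h_p = y_p·sinθ = 2.00215 × 0.927184 = 1.85636 m.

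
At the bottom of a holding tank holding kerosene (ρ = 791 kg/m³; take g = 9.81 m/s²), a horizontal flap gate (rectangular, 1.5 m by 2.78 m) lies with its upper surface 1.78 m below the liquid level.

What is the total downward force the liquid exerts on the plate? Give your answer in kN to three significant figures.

γ = ρg = 791 × 9.81 / 1000 = 7.75971 kN/m³.
The plate is horizontal, so pressure is uniform at p = γ·h = 7.75971 × 1.78 = 13.8123 kN/m².
A = 1.5 × 2.78 = 4.17 m².
F = p·A = 13.8123 × 4.17 = 57.5973 kN.

F ≈ 57.6 kN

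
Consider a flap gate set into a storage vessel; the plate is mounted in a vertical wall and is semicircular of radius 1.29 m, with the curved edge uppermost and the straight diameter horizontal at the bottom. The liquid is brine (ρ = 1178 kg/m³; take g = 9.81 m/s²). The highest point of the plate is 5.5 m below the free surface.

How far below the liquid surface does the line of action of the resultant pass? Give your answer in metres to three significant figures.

h_p = 6.26 m

γ = ρg = 1178 × 9.81 / 1000 = 11.55618 kN/m³.
The centroid lies 4r/(3π) = 0.547493 m above the diameter, so r − 4r/(3π) = 1.29 − 0.547493 = 0.742507 m below the topmost point, so the centroid depth is h_c = 5.5 + 0.742507 = 6.24251 m.
A = πr²/2 = π × 1.29²/2 = 2.61396 m².
Resultant F = γ·h_c·A = 11.55618 × 6.24251 × 2.61396 = 188.57 kN.
I_c = (π/8 − 8/(9π))·r⁴ = 0.109757 × 1.29⁴ = 0.303942 m⁴.
Centre of pressure: y_p = y_c + I_c/(y_c·A) = 6.24251 + 0.303942/(6.24251 × 2.61396) = 6.24251 + 0.0186266 = 6.26114 m along the plane.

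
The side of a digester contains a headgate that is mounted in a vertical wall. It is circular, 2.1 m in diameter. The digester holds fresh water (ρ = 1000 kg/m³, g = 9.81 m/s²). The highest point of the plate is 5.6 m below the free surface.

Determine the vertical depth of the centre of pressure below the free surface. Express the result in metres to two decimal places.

γ = ρg = 1000 × 9.81 = 9810 N/m³ = 9.81 kN/m³.
The centroid is at the centre, 1.05 m below the top of the plate, so the centroid depth is h_c = 5.6 + 1.05 = 6.65 m.
A = π(1.05)² = 3.46361 m².
Resultant F = γ·h_c·A = 9.81 × 6.65 × 3.46361 = 225.954 kN.
I_c = πr⁴/4 = π × 1.05⁴/4 = 0.954656 m⁴.
Centre of pressure: y_p = y_c + I_c/(y_c·A) = 6.65 + 0.954656/(6.65 × 3.46361) = 6.65 + 0.0414473 = 6.69145 m along the plane.

h_p = 6.69 m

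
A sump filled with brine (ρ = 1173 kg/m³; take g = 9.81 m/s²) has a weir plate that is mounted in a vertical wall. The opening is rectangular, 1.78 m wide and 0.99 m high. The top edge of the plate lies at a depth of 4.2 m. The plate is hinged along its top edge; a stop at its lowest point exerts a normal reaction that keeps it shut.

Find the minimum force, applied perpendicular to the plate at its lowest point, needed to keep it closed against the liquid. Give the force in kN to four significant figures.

γ = ρg = 1173 × 9.81 / 1000 = 11.50713 kN/m³.
The centroid lies 0.99/2 = 0.495 m below the top edge, so the centroid depth is h_c = 4.2 + 0.495 = 4.695 m.
A = 1.78 × 0.99 = 1.7622 m².
Resultant F = γ·h_c·A = 11.50713 × 4.695 × 1.7622 = 95.2046 kN.
I_c = b·h³/12 = 1.78 × 0.99³/12 = 0.143928 m⁴.
Centre of pressure: y_p = y_c + I_c/(y_c·A) = 4.695 + 0.143928/(4.695 × 1.7622) = 4.695 + 0.0173962 = 4.7124 m along the plane.
The resultant acts 0.495 + 0.0173962 = 0.512396 m (along the plate) below the hinge at the top edge, so the moment about the hinge is M = F × 0.512396 = 95.2046 × 0.512396 = 48.7825 kN·m.
A normal force at the bottom, 0.99 m from the hinge, must supply this moment: P = 48.7825/0.99 = 49.2753 kN.

P ≈ 49.28 kN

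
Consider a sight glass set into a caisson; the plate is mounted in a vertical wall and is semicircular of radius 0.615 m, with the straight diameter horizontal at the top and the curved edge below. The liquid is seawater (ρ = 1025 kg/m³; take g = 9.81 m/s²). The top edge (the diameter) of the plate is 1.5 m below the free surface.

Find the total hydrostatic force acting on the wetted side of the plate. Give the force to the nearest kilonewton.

F ≈ 11 kN

γ = ρg = 1025 × 9.81 / 1000 = 10.05525 kN/m³.
The centroid of a semicircle lies 4r/(3π) = 0.261014 m from the diameter, here below the top edge, so the centroid depth is h_c = 1.5 + 0.261014 = 1.76101 m.
A = πr²/2 = π × 0.615²/2 = 0.594114 m².
Resultant F = γ·h_c·A = 10.05525 × 1.76101 × 0.594114 = 10.5202 kN.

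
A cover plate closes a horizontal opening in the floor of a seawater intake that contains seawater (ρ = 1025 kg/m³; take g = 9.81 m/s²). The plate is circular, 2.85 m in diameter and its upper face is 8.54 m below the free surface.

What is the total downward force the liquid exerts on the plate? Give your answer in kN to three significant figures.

F ≈ 548 kN

γ = ρg = 1025 × 9.81 / 1000 = 10.05525 kN/m³.
The plate is horizontal, so pressure is uniform at p = γ·h = 10.05525 × 8.54 = 85.8718 kN/m².
A = π(1.425)² = 6.3794 m².
F = p·A = 85.8718 × 6.3794 = 547.811 kN.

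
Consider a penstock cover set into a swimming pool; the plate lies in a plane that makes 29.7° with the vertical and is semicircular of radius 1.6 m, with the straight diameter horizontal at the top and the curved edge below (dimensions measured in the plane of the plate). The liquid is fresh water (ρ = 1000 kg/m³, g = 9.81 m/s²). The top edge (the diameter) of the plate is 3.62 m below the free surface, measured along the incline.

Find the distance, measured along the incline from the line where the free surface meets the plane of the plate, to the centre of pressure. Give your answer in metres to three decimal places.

γ = ρg = 1000 × 9.81 = 9810 N/m³ = 9.81 kN/m³.
The plate makes 29.7° with the vertical, i.e. θ = 90° − 29.7° = 60.3° to the horizontal. Measuring y along the incline from the free-surface line, vertical depth h = y·sinθ with sinθ = 0.868632.
The centroid of a semicircle lies 4r/(3π) = 0.679061 m from the diameter, here below the top edge, so y_c = 3.62 + 0.679061 = 4.29906 m and h_c = 4.29906 × 0.868632 = 3.7343 m.
A = πr²/2 = π × 1.6²/2 = 4.02124 m².
Resultant F = γ·h_c·A = 9.81 × 3.7343 × 4.02124 = 147.312 kN.
I_c = (π/8 − 8/(9π))·r⁴ = 0.109757 × 1.6⁴ = 0.719303 m⁴.
Centre of pressure: y_p = y_c + I_c/(y_c·A) = 4.29906 + 0.719303/(4.29906 × 4.02124) = 4.29906 + 0.0416081 = 4.34067 m along the plane.

y_p = 4.341 m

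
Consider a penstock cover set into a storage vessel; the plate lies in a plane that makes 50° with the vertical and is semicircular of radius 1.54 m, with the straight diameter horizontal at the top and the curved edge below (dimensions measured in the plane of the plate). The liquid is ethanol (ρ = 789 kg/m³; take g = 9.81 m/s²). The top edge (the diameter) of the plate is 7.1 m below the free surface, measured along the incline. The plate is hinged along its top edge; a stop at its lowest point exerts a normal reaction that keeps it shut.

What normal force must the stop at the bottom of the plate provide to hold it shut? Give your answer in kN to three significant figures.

P ≈ 63.0 kN

γ = ρg = 789 × 9.81 / 1000 = 7.74009 kN/m³.
The plate makes 50° with the vertical, i.e. θ = 90° − 50° = 40° to the horizontal. Measuring y along the incline from the free-surface line, vertical depth h = y·sinθ with sinθ = 0.642788.
The centroid of a semicircle lies 4r/(3π) = 0.653596 m from the diameter, here below the top edge, so y_c = 7.1 + 0.653596 = 7.7536 m and h_c = 7.7536 × 0.642788 = 4.98392 m.
A = πr²/2 = π × 1.54²/2 = 3.7253 m².
Resultant F = γ·h_c·A = 7.74009 × 4.98392 × 3.7253 = 143.707 kN.
I_c = (π/8 − 8/(9π))·r⁴ = 0.109757 × 1.54⁴ = 0.617327 m⁴.
Centre of pressure: y_p = y_c + I_c/(y_c·A) = 7.7536 + 0.617327/(7.7536 × 3.7253) = 7.7536 + 0.0213723 = 7.77497 m along the plane.
The resultant acts 0.653596 + 0.0213723 = 0.674968 m (along the plate) below the hinge at the top edge, so the moment about the hinge is M = F × 0.674968 = 143.707 × 0.674968 = 96.9976 kN·m.
A normal force at the bottom, 1.54 m from the hinge, must supply this moment: P = 96.9976/1.54 = 62.9855 kN.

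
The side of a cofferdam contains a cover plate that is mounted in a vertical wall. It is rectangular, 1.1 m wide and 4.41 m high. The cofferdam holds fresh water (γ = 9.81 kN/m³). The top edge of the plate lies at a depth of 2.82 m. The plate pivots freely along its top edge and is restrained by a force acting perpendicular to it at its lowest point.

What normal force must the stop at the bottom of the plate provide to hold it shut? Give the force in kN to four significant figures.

P ≈ 137.1 kN

γ = 9.81 kN/m³.
The centroid lies 4.41/2 = 2.205 m below the top edge, so the centroid depth is h_c = 2.82 + 2.205 = 5.025 m.
A = 1.1 × 4.41 = 4.851 m².
Resultant F = γ·h_c·A = 9.81 × 5.025 × 4.851 = 239.131 kN.
I_c = b·h³/12 = 1.1 × 4.41³/12 = 7.86189 m⁴.
Centre of pressure: y_p = y_c + I_c/(y_c·A) = 5.025 + 7.86189/(5.025 × 4.851) = 5.025 + 0.322522 = 5.34752 m along the plane.
The resultant acts 2.205 + 0.322522 = 2.52752 m (along the plate) below the hinge at the top edge, so the moment about the hinge is M = F × 2.52752 = 239.131 × 2.52752 = 604.408 kN·m.
A normal force at the bottom, 4.41 m from the hinge, must supply this moment: P = 604.408/4.41 = 137.054 kN.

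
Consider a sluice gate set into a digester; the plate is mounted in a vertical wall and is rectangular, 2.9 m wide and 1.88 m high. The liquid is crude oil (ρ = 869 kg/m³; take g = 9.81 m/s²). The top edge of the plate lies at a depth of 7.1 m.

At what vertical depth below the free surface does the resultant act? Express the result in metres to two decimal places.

γ = ρg = 869 × 9.81 / 1000 = 8.52489 kN/m³.
The centroid lies 1.88/2 = 0.94 m below the top edge, so the centroid depth is h_c = 7.1 + 0.94 = 8.04 m.
A = 2.9 × 1.88 = 5.452 m².
Resultant F = γ·h_c·A = 8.52489 × 8.04 × 5.452 = 373.681 kN.
I_c = b·h³/12 = 2.9 × 1.88³/12 = 1.6058 m⁴.
Centre of pressure: y_p = y_c + I_c/(y_c·A) = 8.04 + 1.6058/(8.04 × 5.452) = 8.04 + 0.0366336 = 8.07663 m along the plane.

h_p = 8.08 m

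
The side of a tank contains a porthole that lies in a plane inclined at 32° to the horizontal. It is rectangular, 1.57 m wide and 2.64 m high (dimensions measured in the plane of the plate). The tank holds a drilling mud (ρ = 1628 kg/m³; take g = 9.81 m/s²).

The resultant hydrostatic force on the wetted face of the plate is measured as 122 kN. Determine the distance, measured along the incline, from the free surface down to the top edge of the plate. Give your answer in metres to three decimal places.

y_top ≈ 2.158 m

γ = ρg = 1628 × 9.81 / 1000 = 15.97068 kN/m³.
A = 1.57 × 2.64 = 4.1448 m².
From F = γ·h_c·A, the centroid depth is h_c = 122/(15.97068 × 4.1448) = 1.84303 m.
Let θ = 32° be the plate's angle to the horizontal; measure y along the incline from where the plane meets the free surface. Vertical depth h = y·sinθ with sinθ = 0.529919.
Along the incline, y_c = h_c/sinθ = 1.84303/0.529919 = 3.47795 m.
The centroid lies 2.64/2 = 1.32 m below the top edge, so the top edge sits at y_top = 3.47795 − 1.32 = 2.15795 m along the incline.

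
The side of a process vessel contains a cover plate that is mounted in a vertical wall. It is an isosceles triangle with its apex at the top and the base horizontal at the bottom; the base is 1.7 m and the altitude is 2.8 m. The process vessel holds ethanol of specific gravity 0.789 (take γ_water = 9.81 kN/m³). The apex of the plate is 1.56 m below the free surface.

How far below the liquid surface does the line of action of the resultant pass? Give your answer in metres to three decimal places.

h_p = 3.554 m

γ = 0.789 × 9.81 = 7.74009 kN/m³.
With the apex up, the centroid sits 2h/3 = 2 × 2.8/3 = 1.86667 m below the apex, so the centroid depth is h_c = 1.56 + 1.86667 = 3.42667 m.
A = ½ × 1.7 × 2.8 = 2.38 m².
Resultant F = γ·h_c·A = 7.74009 × 3.42667 × 2.38 = 63.1241 kN.
I_c = b·h³/36 = 1.7 × 2.8³/36 = 1.03662 m⁴.
Centre of pressure: y_p = y_c + I_c/(y_c·A) = 3.42667 + 1.03662/(3.42667 × 2.38) = 3.42667 + 0.127107 = 3.55378 m along the plane.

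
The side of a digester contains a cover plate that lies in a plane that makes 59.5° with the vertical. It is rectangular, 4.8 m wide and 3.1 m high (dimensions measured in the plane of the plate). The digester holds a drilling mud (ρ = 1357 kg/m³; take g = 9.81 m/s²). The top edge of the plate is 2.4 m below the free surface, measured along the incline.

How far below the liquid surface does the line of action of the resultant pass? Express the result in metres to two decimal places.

h_p = 2.11 m

γ = ρg = 1357 × 9.81 / 1000 = 13.31217 kN/m³.
The plate makes 59.5° with the vertical, i.e. θ = 90° − 59.5° = 30.5° to the horizontal. Measuring y along the incline from the free-surface line, vertical depth h = y·sinθ with sinθ = 0.507538.
The centroid lies 3.1/2 = 1.55 m below the top edge, so y_c = 2.4 + 1.55 = 3.95 m and h_c = 3.95 × 0.507538 = 2.00478 m.
A = 4.8 × 3.1 = 14.88 m².
Resultant F = γ·h_c·A = 13.31217 × 2.00478 × 14.88 = 397.117 kN.
I_c = b·h³/12 = 4.8 × 3.1³/12 = 11.9164 m⁴.
Centre of pressure: y_p = y_c + I_c/(y_c·A) = 3.95 + 11.9164/(3.95 × 14.88) = 3.95 + 0.202743 = 4.15274 m along the plane.
Vertically, h_p = y_p·sinθ = 4.15274 × 0.507538 = 2.10767 m.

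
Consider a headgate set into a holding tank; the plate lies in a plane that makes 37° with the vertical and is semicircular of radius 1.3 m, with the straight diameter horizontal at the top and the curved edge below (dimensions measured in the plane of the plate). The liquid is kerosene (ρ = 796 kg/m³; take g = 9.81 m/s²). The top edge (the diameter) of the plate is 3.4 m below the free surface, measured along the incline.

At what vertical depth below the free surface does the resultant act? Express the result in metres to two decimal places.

γ = ρg = 796 × 9.81 / 1000 = 7.80876 kN/m³.
The plate makes 37° with the vertical, i.e. θ = 90° − 37° = 53° to the horizontal. Measuring y along the incline from the free-surface line, vertical depth h = y·sinθ with sinθ = 0.798636.
The centroid of a semicircle lies 4r/(3π) = 0.551737 m from the diameter, here below the top edge, so y_c = 3.4 + 0.551737 = 3.95174 m and h_c = 3.95174 × 0.798636 = 3.156 m.
A = πr²/2 = π × 1.3²/2 = 2.65465 m².
Resultant F = γ·h_c·A = 7.80876 × 3.156 × 2.65465 = 65.4224 kN.
I_c = (π/8 − 8/(9π))·r⁴ = 0.109757 × 1.3⁴ = 0.313477 m⁴.
Centre of pressure: y_p = y_c + I_c/(y_c·A) = 3.95174 + 0.313477/(3.95174 × 2.65465) = 3.95174 + 0.029882 = 3.98162 m along the plane.
Vertically, h_p = y_p·sinθ = 3.98162 × 0.798636 = 3.17987 m.

h_p = 3.18 m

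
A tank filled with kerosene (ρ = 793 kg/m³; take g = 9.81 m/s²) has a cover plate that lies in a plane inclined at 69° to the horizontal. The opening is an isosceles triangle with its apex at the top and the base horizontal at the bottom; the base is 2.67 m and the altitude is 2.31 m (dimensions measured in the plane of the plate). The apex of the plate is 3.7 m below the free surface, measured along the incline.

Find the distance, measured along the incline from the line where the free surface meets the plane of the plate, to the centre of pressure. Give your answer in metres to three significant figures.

γ = ρg = 793 × 9.81 / 1000 = 7.77933 kN/m³.
Let θ = 69° be the plate's angle to the horizontal; measure y along the incline from where the plane meets the free surface. Vertical depth h = y·sinθ with sinθ = 0.933580.
With the apex up, the centroid sits 2h/3 = 2 × 2.31/3 = 1.54 m below the apex, so y_c = 3.7 + 1.54 = 5.24 m and h_c = 5.24 × 0.933580 = 4.89196 m.
A = ½ × 2.67 × 2.31 = 3.08385 m².
Resultant F = γ·h_c·A = 7.77933 × 4.89196 × 3.08385 = 117.36 kN.
I_c = b·h³/36 = 2.67 × 2.31³/36 = 0.914207 m⁴.
Centre of pressure: y_p = y_c + I_c/(y_c·A) = 5.24 + 0.914207/(5.24 × 3.08385) = 5.24 + 0.0565744 = 5.29657 m along the plane.

y_p = 5.30 m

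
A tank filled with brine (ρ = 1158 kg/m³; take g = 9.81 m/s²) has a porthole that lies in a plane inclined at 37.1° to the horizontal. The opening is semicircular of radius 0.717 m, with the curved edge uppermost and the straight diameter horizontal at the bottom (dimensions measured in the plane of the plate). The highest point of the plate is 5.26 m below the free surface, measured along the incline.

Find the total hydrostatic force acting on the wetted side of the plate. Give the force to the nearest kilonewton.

γ = ρg = 1158 × 9.81 / 1000 = 11.35998 kN/m³.
Let θ = 37.1° be the plate's angle to the horizontal; measure y along the incline from where the plane meets the free surface. Vertical depth h = y·sinθ with sinθ = 0.603208.
The centroid lies 4r/(3π) = 0.304304 m above the diameter, so r − 4r/(3π) = 0.717 − 0.304304 = 0.412696 m below the topmost point, so y_c = 5.26 + 0.412696 = 5.6727 m and h_c = 5.6727 × 0.603208 = 3.42182 m.
A = πr²/2 = π × 0.717²/2 = 0.807529 m².
Resultant F = γ·h_c·A = 11.35998 × 3.42182 × 0.807529 = 31.3901 kN.

F ≈ 31 kN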